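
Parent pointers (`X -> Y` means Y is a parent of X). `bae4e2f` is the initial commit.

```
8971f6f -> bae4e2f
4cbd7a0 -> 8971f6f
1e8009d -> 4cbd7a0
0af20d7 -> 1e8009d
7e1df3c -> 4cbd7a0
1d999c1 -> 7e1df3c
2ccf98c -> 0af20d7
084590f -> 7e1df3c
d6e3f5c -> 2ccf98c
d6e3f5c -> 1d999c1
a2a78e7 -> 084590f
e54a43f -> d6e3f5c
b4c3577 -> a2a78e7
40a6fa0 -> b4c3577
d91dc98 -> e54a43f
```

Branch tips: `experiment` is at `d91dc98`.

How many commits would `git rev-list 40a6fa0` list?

8

Walking parent pointers from 40a6fa0: reachable set = {084590f, 40a6fa0, 4cbd7a0, 7e1df3c, 8971f6f, a2a78e7, b4c3577, bae4e2f}.
That is 8 commits.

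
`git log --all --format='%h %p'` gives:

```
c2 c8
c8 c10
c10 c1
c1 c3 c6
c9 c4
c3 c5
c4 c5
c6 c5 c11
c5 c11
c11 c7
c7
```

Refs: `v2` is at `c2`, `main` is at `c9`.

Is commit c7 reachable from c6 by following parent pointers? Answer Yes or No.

Yes

Ancestors of c6 (commits reachable by following parents): {c11, c5, c6, c7}.
c7 is in that set, so it is an ancestor of c6.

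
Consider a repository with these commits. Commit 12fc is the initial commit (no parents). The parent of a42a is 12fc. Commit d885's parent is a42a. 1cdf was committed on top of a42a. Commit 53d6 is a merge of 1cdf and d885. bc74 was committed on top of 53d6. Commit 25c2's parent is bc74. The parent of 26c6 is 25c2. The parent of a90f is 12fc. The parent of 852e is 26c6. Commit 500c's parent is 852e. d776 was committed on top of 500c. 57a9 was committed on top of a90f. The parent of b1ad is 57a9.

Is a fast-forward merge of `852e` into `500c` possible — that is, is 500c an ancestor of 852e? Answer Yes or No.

No

A fast-forward from 500c to 852e is possible iff 500c is an ancestor of 852e.
Ancestors of 852e: {12fc, 1cdf, 25c2, 26c6, 53d6, 852e, a42a, bc74, d885}.
500c is not among them, so fast-forward is not possible.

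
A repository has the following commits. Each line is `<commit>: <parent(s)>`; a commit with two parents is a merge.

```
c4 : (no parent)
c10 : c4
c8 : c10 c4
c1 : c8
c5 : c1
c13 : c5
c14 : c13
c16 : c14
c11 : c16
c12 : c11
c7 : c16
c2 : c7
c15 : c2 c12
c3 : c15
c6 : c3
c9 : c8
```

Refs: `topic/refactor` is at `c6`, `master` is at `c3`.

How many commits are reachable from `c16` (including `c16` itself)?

Walking parent pointers from c16: reachable set = {c1, c10, c13, c14, c16, c4, c5, c8}.
That is 8 commits.

8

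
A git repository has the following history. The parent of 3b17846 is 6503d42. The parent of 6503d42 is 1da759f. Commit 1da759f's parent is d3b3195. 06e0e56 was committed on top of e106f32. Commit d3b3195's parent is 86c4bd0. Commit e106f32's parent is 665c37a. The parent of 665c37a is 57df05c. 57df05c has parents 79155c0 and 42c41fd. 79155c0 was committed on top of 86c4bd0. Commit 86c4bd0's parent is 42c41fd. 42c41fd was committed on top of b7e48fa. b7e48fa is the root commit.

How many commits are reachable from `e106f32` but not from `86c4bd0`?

4

Reachable from e106f32: {42c41fd, 57df05c, 665c37a, 79155c0, 86c4bd0, b7e48fa, e106f32}.
Reachable from 86c4bd0: {42c41fd, 86c4bd0, b7e48fa}.
In e106f32's history but not 86c4bd0's: {57df05c, 665c37a, 79155c0, e106f32} — 4 commits.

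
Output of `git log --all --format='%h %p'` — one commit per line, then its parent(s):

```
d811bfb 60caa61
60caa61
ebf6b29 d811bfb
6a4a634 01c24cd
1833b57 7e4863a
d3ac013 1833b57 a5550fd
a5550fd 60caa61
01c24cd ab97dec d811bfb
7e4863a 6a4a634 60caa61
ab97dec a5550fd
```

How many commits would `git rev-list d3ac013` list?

Walking parent pointers from d3ac013: reachable set = {01c24cd, 1833b57, 60caa61, 6a4a634, 7e4863a, a5550fd, ab97dec, d3ac013, d811bfb}.
That is 9 commits.

9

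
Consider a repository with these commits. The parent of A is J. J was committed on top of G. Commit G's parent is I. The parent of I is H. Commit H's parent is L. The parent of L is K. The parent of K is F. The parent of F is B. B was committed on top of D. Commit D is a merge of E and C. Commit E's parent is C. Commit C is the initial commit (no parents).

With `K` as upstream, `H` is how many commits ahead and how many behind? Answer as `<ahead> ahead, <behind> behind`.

2 ahead, 0 behind

Reachable from H: {B, C, D, E, F, H, K, L}.
Reachable from K: {B, C, D, E, F, K}.
Only in H's history (ahead): {H, L} — 2.
Only in K's history (behind): {} — 0.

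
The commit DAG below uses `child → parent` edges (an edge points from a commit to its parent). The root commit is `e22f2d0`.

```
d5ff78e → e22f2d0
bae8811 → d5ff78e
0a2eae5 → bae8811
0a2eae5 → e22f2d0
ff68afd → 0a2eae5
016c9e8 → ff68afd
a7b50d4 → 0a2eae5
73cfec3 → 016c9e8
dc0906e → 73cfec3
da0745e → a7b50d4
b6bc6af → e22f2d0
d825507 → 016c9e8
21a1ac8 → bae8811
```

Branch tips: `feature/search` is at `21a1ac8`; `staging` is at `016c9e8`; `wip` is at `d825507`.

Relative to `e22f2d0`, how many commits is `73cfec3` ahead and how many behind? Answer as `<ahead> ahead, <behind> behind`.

6 ahead, 0 behind

Reachable from 73cfec3: {016c9e8, 0a2eae5, 73cfec3, bae8811, d5ff78e, e22f2d0, ff68afd}.
Reachable from e22f2d0: {e22f2d0}.
Only in 73cfec3's history (ahead): {016c9e8, 0a2eae5, 73cfec3, bae8811, d5ff78e, ff68afd} — 6.
Only in e22f2d0's history (behind): {} — 0.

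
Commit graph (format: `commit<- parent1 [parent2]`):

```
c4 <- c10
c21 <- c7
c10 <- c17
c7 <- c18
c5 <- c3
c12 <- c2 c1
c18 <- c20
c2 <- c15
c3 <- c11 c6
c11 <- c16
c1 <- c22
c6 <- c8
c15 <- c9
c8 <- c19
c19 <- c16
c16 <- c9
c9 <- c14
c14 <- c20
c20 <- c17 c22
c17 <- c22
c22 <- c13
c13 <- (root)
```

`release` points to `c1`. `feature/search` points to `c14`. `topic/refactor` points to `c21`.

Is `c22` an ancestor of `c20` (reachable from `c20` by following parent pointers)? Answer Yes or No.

Yes

Ancestors of c20 (commits reachable by following parents): {c13, c17, c20, c22}.
c22 is in that set, so it is an ancestor of c20.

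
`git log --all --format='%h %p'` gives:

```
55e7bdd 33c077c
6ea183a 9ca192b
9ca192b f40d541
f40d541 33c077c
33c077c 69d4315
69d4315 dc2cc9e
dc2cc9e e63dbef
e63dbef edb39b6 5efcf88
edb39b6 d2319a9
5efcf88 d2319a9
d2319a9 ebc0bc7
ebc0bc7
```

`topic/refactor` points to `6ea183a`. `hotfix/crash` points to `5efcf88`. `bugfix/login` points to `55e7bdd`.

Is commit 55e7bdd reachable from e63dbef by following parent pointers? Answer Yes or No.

No

Ancestors of e63dbef: {5efcf88, d2319a9, e63dbef, ebc0bc7, edb39b6}.
55e7bdd is not in that set, so it is not an ancestor of e63dbef.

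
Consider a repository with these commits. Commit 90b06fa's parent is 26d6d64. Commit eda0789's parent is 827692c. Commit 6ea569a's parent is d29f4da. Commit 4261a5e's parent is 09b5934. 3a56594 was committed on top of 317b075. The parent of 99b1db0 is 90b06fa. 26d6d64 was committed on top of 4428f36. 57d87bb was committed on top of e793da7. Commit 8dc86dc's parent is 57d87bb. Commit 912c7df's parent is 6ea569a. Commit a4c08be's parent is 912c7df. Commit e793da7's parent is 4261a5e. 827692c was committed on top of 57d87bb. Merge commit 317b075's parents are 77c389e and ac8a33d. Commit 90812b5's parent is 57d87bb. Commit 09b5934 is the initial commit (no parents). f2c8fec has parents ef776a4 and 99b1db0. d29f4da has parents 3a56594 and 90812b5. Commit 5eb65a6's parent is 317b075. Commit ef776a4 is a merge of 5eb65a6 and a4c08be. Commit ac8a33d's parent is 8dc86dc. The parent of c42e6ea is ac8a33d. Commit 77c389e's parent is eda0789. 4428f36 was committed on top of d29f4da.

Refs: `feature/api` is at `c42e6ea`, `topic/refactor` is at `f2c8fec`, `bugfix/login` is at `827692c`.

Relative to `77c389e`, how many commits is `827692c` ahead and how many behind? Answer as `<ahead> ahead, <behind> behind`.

Reachable from 827692c: {09b5934, 4261a5e, 57d87bb, 827692c, e793da7}.
Reachable from 77c389e: {09b5934, 4261a5e, 57d87bb, 77c389e, 827692c, e793da7, eda0789}.
Only in 827692c's history (ahead): {} — 0.
Only in 77c389e's history (behind): {77c389e, eda0789} — 2.

0 ahead, 2 behind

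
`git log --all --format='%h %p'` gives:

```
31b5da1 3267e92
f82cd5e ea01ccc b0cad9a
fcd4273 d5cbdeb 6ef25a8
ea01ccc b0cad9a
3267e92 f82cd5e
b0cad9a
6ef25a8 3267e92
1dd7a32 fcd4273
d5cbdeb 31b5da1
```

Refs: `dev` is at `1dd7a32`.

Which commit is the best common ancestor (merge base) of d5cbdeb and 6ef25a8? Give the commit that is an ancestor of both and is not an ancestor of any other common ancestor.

3267e92

Ancestors of d5cbdeb: {31b5da1, 3267e92, b0cad9a, d5cbdeb, ea01ccc, f82cd5e}.
Ancestors of 6ef25a8: {3267e92, 6ef25a8, b0cad9a, ea01ccc, f82cd5e}.
Common ancestors: {3267e92, b0cad9a, ea01ccc, f82cd5e}.
Among these, 3267e92 is not an ancestor of any other common ancestor — it is the merge base.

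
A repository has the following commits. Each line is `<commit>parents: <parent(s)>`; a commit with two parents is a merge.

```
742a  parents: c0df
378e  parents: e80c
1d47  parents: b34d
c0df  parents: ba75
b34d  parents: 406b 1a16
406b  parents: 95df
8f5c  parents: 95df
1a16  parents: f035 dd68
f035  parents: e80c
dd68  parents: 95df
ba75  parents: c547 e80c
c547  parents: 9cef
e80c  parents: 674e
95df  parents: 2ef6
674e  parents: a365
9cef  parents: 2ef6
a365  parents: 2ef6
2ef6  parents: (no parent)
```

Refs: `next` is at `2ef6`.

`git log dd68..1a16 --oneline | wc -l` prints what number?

5

Reachable from 1a16: {1a16, 2ef6, 674e, 95df, a365, dd68, e80c, f035}.
Reachable from dd68: {2ef6, 95df, dd68}.
In 1a16's history but not dd68's: {1a16, 674e, a365, e80c, f035} — 5 commits.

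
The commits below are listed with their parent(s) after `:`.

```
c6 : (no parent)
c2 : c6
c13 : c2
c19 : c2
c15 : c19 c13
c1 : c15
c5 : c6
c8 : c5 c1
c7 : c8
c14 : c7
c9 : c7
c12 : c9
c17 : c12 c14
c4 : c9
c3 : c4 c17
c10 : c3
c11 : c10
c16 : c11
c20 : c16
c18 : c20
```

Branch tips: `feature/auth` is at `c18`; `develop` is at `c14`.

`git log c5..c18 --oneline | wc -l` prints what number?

Reachable from c18: {c1, c10, c11, c12, c13, c14, c15, c16, c17, c18, c19, c2, c20, c3, c4, c5, c6, c7, c8, c9}.
Reachable from c5: {c5, c6}.
In c18's history but not c5's: {c1, c10, c11, c12, c13, c14, c15, c16, c17, c18, c19, c2, c20, c3, c4, c7, c8, c9} — 18 commits.

18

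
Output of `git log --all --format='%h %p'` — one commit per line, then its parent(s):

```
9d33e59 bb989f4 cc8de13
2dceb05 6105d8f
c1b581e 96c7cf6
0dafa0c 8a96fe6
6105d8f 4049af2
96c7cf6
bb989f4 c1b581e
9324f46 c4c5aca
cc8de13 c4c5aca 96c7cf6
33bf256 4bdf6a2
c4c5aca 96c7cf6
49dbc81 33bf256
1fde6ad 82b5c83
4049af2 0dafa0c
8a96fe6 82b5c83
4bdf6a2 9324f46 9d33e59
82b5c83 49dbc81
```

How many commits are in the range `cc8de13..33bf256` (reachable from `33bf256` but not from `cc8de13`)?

6

Reachable from 33bf256: {33bf256, 4bdf6a2, 9324f46, 96c7cf6, 9d33e59, bb989f4, c1b581e, c4c5aca, cc8de13}.
Reachable from cc8de13: {96c7cf6, c4c5aca, cc8de13}.
In 33bf256's history but not cc8de13's: {33bf256, 4bdf6a2, 9324f46, 9d33e59, bb989f4, c1b581e} — 6 commits.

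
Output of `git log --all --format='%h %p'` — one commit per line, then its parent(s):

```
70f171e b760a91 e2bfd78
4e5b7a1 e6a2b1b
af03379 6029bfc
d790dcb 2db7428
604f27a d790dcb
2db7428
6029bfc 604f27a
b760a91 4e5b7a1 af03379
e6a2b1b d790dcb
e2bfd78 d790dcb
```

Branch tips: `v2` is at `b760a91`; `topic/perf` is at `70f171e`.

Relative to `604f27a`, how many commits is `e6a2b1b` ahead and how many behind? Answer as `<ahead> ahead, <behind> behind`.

Reachable from e6a2b1b: {2db7428, d790dcb, e6a2b1b}.
Reachable from 604f27a: {2db7428, 604f27a, d790dcb}.
Only in e6a2b1b's history (ahead): {e6a2b1b} — 1.
Only in 604f27a's history (behind): {604f27a} — 1.

1 ahead, 1 behind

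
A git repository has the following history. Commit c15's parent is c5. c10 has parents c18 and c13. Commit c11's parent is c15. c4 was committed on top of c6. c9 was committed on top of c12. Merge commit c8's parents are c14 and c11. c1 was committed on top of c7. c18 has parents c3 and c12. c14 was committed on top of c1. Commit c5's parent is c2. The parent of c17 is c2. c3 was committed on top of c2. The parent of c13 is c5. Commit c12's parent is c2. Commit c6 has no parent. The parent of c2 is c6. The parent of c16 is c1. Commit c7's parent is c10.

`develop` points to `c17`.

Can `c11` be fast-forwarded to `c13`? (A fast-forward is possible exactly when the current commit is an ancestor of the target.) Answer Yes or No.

No

A fast-forward from c11 to c13 is possible iff c11 is an ancestor of c13.
Ancestors of c13: {c13, c2, c5, c6}.
c11 is not among them, so fast-forward is not possible.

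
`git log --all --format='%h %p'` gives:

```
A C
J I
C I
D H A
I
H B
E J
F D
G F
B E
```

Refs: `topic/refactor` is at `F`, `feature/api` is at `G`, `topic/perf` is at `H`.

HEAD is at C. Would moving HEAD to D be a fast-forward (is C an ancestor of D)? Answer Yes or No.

Yes

A fast-forward from C to D is possible iff C is an ancestor of D.
Ancestors of D: {A, B, C, D, E, H, I, J}.
C is among them, so fast-forward is possible.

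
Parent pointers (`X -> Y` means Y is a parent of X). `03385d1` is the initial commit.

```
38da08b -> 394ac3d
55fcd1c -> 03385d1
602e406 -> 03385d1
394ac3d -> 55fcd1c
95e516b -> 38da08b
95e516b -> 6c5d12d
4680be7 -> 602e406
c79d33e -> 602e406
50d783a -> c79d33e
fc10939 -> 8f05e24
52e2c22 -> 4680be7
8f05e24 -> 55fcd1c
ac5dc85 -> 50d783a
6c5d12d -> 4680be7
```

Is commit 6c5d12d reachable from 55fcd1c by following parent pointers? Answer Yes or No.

Ancestors of 55fcd1c: {03385d1, 55fcd1c}.
6c5d12d is not in that set, so it is not an ancestor of 55fcd1c.

No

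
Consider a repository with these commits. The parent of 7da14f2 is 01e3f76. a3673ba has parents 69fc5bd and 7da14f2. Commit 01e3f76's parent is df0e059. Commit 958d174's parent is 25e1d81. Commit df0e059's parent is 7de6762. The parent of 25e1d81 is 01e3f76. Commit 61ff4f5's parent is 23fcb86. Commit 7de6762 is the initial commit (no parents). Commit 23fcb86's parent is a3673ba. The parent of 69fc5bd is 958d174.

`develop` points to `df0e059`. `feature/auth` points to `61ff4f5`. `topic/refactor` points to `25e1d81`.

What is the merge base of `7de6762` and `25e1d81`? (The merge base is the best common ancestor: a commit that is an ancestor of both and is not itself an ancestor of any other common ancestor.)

7de6762

Ancestors of 7de6762: {7de6762}.
Ancestors of 25e1d81: {01e3f76, 25e1d81, 7de6762, df0e059}.
Common ancestors: {7de6762}.
The only common ancestor is 7de6762, so it is the merge base.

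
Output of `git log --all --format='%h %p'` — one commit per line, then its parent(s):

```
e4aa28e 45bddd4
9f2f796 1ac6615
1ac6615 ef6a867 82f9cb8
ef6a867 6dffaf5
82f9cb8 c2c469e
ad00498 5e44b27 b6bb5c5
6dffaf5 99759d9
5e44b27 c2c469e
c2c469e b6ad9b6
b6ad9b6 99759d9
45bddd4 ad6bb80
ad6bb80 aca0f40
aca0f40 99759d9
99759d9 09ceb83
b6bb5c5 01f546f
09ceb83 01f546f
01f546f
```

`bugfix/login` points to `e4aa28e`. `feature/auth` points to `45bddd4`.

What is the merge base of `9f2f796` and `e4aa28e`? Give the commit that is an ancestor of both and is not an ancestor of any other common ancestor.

Ancestors of 9f2f796: {01f546f, 09ceb83, 1ac6615, 6dffaf5, 82f9cb8, 99759d9, 9f2f796, b6ad9b6, c2c469e, ef6a867}.
Ancestors of e4aa28e: {01f546f, 09ceb83, 45bddd4, 99759d9, aca0f40, ad6bb80, e4aa28e}.
Common ancestors: {01f546f, 09ceb83, 99759d9}.
Among these, 99759d9 is not an ancestor of any other common ancestor — it is the merge base.

99759d9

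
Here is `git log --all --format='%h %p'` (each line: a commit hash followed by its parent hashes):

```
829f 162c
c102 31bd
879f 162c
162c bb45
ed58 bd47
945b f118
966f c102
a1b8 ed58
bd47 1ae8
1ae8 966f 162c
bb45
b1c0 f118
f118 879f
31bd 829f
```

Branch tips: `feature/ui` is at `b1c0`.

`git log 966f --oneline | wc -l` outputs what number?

6

Walking parent pointers from 966f: reachable set = {162c, 31bd, 829f, 966f, bb45, c102}.
That is 6 commits.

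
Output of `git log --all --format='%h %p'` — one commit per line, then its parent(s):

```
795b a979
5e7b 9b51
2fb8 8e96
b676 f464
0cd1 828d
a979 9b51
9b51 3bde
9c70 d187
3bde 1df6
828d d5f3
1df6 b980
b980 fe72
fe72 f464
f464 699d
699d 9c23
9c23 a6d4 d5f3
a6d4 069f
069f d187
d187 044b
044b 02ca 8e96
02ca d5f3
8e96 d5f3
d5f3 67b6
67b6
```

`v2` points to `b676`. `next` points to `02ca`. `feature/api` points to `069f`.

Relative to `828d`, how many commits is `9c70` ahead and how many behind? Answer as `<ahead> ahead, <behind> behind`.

Reachable from 9c70: {02ca, 044b, 67b6, 8e96, 9c70, d187, d5f3}.
Reachable from 828d: {67b6, 828d, d5f3}.
Only in 9c70's history (ahead): {02ca, 044b, 8e96, 9c70, d187} — 5.
Only in 828d's history (behind): {828d} — 1.

5 ahead, 1 behind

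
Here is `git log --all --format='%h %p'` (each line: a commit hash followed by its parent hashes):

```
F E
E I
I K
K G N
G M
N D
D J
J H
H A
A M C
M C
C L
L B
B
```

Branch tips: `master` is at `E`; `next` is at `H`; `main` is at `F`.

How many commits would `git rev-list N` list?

Walking parent pointers from N: reachable set = {A, B, C, D, H, J, L, M, N}.
That is 9 commits.

9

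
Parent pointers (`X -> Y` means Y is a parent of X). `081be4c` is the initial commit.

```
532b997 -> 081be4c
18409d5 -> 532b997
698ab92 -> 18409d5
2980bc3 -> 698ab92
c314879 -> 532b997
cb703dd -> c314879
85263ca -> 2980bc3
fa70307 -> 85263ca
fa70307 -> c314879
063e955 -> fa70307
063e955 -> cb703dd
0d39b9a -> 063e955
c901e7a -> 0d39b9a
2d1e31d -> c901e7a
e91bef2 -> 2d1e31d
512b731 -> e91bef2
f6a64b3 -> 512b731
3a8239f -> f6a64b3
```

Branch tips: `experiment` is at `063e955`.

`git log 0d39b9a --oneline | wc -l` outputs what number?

11

Walking parent pointers from 0d39b9a: reachable set = {063e955, 081be4c, 0d39b9a, 18409d5, 2980bc3, 532b997, 698ab92, 85263ca, c314879, cb703dd, fa70307}.
That is 11 commits.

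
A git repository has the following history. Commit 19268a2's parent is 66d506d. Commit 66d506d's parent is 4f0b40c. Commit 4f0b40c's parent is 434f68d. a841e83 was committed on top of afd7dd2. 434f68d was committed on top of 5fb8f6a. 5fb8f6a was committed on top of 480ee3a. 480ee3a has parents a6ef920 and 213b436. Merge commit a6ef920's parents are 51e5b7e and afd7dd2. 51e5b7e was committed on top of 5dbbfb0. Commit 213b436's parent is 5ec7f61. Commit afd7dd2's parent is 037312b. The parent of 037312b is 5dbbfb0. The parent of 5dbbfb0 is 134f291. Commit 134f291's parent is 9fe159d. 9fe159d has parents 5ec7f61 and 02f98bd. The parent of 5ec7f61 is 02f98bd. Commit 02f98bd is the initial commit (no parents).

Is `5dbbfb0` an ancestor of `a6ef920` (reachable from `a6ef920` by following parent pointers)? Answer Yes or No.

Yes

Ancestors of a6ef920 (commits reachable by following parents): {02f98bd, 037312b, 134f291, 51e5b7e, 5dbbfb0, 5ec7f61, 9fe159d, a6ef920, afd7dd2}.
5dbbfb0 is in that set, so it is an ancestor of a6ef920.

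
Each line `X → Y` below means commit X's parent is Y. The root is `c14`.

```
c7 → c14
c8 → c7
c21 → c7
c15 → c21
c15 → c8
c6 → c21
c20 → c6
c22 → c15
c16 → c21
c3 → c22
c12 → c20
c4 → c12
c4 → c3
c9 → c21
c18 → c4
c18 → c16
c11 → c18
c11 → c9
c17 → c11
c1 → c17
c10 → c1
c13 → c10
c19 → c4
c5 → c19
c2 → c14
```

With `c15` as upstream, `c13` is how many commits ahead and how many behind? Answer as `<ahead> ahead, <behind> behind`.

Reachable from c13: {c1, c10, c11, c12, c13, c14, c15, c16, c17, c18, c20, c21, c22, c3, c4, c6, c7, c8, c9}.
Reachable from c15: {c14, c15, c21, c7, c8}.
Only in c13's history (ahead): {c1, c10, c11, c12, c13, c16, c17, c18, c20, c22, c3, c4, c6, c9} — 14.
Only in c15's history (behind): {} — 0.

14 ahead, 0 behind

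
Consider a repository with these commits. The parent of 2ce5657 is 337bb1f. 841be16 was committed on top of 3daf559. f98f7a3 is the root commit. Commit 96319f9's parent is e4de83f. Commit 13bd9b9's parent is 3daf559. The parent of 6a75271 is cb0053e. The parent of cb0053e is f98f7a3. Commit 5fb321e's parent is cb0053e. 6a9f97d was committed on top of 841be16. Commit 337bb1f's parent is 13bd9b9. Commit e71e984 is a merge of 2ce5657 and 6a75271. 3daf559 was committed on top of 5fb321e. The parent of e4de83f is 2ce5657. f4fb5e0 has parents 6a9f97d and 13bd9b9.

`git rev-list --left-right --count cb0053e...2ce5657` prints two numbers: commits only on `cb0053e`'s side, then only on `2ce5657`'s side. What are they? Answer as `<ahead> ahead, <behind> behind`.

Reachable from cb0053e: {cb0053e, f98f7a3}.
Reachable from 2ce5657: {13bd9b9, 2ce5657, 337bb1f, 3daf559, 5fb321e, cb0053e, f98f7a3}.
Only in cb0053e's history (ahead): {} — 0.
Only in 2ce5657's history (behind): {13bd9b9, 2ce5657, 337bb1f, 3daf559, 5fb321e} — 5.

0 ahead, 5 behind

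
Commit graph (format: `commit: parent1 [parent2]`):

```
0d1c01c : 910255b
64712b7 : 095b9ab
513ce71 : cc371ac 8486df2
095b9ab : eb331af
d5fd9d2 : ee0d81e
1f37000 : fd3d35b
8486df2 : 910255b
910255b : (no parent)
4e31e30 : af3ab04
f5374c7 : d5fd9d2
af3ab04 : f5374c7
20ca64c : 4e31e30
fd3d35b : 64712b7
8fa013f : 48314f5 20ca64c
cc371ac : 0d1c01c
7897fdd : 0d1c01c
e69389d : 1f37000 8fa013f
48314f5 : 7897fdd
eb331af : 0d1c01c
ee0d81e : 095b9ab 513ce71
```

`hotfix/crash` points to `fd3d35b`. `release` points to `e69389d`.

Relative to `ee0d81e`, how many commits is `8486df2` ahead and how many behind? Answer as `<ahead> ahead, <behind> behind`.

Reachable from 8486df2: {8486df2, 910255b}.
Reachable from ee0d81e: {095b9ab, 0d1c01c, 513ce71, 8486df2, 910255b, cc371ac, eb331af, ee0d81e}.
Only in 8486df2's history (ahead): {} — 0.
Only in ee0d81e's history (behind): {095b9ab, 0d1c01c, 513ce71, cc371ac, eb331af, ee0d81e} — 6.

0 ahead, 6 behind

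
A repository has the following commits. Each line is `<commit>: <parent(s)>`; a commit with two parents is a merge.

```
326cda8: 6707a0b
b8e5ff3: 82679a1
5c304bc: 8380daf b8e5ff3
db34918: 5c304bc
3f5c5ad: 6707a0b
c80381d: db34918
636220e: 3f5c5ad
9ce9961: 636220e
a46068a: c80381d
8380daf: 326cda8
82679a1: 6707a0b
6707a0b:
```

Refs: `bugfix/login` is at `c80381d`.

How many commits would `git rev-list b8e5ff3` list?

Walking parent pointers from b8e5ff3: reachable set = {6707a0b, 82679a1, b8e5ff3}.
That is 3 commits.

3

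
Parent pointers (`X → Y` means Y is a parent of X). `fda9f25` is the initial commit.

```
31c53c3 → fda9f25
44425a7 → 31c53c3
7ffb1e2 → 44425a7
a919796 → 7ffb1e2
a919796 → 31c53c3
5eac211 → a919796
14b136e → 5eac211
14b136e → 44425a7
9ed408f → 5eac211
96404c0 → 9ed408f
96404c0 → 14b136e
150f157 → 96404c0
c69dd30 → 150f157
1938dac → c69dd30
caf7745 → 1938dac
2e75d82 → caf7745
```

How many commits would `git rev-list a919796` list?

Walking parent pointers from a919796: reachable set = {31c53c3, 44425a7, 7ffb1e2, a919796, fda9f25}.
That is 5 commits.

5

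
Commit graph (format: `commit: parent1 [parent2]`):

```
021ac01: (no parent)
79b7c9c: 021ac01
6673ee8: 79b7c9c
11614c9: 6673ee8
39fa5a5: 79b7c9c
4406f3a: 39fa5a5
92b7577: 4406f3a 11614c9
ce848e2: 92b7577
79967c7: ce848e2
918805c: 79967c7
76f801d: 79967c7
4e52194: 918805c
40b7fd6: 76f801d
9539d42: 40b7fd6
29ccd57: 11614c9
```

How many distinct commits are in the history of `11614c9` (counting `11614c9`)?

4

Walking parent pointers from 11614c9: reachable set = {021ac01, 11614c9, 6673ee8, 79b7c9c}.
That is 4 commits.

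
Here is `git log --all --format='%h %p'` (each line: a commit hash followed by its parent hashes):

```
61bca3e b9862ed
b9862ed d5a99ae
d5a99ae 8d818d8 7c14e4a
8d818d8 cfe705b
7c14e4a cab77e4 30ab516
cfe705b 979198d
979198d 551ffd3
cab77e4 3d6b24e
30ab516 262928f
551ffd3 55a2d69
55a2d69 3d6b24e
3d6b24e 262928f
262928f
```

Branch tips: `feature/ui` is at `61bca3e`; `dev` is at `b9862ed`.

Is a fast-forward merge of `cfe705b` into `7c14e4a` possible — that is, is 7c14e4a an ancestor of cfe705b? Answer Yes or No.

No

A fast-forward from 7c14e4a to cfe705b is possible iff 7c14e4a is an ancestor of cfe705b.
Ancestors of cfe705b: {262928f, 3d6b24e, 551ffd3, 55a2d69, 979198d, cfe705b}.
7c14e4a is not among them, so fast-forward is not possible.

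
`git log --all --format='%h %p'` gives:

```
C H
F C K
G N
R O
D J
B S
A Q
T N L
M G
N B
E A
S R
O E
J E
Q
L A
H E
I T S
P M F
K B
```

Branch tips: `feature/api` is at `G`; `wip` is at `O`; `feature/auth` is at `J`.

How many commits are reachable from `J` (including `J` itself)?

Walking parent pointers from J: reachable set = {A, E, J, Q}.
That is 4 commits.

4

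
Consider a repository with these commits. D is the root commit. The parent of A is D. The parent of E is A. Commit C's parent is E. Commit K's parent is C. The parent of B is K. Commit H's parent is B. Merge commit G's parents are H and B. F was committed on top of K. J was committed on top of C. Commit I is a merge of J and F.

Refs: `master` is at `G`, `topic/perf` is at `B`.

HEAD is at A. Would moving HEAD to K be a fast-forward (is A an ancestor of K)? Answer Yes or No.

Yes

A fast-forward from A to K is possible iff A is an ancestor of K.
Ancestors of K: {A, C, D, E, K}.
A is among them, so fast-forward is possible.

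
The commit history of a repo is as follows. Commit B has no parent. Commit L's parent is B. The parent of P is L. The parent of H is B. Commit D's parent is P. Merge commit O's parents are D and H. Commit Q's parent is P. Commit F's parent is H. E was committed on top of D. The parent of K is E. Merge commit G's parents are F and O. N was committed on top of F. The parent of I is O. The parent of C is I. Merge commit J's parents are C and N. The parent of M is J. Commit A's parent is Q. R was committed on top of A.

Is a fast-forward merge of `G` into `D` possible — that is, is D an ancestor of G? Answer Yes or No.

A fast-forward from D to G is possible iff D is an ancestor of G.
Ancestors of G: {B, D, F, G, H, L, O, P}.
D is among them, so fast-forward is possible.

Yes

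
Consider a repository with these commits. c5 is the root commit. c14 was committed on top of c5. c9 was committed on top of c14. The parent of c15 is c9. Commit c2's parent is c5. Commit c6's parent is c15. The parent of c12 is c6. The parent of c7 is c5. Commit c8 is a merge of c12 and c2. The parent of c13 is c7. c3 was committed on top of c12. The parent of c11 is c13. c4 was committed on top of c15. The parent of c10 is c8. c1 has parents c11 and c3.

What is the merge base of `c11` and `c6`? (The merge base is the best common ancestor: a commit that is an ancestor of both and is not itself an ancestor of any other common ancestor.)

c5

Ancestors of c11: {c11, c13, c5, c7}.
Ancestors of c6: {c14, c15, c5, c6, c9}.
Common ancestors: {c5}.
The only common ancestor is c5, so it is the merge base.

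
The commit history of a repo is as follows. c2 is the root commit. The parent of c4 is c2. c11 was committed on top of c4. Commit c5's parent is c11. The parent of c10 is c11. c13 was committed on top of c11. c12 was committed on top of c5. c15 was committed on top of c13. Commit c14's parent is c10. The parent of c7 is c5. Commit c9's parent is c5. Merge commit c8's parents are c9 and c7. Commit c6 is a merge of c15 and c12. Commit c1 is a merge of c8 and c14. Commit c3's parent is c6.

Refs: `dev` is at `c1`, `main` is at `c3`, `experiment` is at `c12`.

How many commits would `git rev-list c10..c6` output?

5

Reachable from c6: {c11, c12, c13, c15, c2, c4, c5, c6}.
Reachable from c10: {c10, c11, c2, c4}.
In c6's history but not c10's: {c12, c13, c15, c5, c6} — 5 commits.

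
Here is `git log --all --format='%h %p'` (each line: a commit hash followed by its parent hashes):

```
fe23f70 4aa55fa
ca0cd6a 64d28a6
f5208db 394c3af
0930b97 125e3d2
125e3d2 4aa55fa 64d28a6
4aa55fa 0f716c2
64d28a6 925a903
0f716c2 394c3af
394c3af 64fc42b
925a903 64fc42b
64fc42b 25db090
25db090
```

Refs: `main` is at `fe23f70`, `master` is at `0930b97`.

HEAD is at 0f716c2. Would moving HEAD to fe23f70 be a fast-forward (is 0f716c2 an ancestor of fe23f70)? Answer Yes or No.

Yes

A fast-forward from 0f716c2 to fe23f70 is possible iff 0f716c2 is an ancestor of fe23f70.
Ancestors of fe23f70: {0f716c2, 25db090, 394c3af, 4aa55fa, 64fc42b, fe23f70}.
0f716c2 is among them, so fast-forward is possible.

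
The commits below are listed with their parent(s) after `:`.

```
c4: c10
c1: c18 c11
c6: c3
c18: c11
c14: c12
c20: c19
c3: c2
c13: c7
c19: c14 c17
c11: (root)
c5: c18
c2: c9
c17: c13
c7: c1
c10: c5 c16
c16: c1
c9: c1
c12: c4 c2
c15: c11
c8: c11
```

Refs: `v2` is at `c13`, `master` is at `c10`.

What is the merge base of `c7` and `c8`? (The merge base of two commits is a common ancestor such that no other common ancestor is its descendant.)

Ancestors of c7: {c1, c11, c18, c7}.
Ancestors of c8: {c11, c8}.
Common ancestors: {c11}.
The only common ancestor is c11, so it is the merge base.

c11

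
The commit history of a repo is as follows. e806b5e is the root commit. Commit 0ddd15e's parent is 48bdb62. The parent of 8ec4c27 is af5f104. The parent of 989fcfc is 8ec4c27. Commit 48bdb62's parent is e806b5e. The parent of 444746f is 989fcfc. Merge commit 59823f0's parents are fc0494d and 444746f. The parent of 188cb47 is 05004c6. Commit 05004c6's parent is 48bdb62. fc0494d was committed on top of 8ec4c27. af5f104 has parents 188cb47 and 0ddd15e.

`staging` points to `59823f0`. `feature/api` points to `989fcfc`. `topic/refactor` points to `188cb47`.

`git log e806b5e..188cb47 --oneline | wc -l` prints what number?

Reachable from 188cb47: {05004c6, 188cb47, 48bdb62, e806b5e}.
Reachable from e806b5e: {e806b5e}.
In 188cb47's history but not e806b5e's: {05004c6, 188cb47, 48bdb62} — 3 commits.

3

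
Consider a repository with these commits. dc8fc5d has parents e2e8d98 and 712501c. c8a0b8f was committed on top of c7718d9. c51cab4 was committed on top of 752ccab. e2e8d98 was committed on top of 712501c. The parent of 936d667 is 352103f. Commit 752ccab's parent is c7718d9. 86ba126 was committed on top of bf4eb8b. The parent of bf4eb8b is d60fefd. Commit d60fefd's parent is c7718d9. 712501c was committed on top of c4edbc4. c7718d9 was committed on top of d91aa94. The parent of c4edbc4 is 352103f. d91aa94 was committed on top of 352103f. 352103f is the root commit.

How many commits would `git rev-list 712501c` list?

Walking parent pointers from 712501c: reachable set = {352103f, 712501c, c4edbc4}.
That is 3 commits.

3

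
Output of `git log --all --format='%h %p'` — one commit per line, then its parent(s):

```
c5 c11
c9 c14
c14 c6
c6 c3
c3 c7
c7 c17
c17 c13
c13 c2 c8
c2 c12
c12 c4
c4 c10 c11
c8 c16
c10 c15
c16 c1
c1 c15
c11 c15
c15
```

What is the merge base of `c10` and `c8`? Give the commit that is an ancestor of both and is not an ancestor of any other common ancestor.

c15

Ancestors of c10: {c10, c15}.
Ancestors of c8: {c1, c15, c16, c8}.
Common ancestors: {c15}.
The only common ancestor is c15, so it is the merge base.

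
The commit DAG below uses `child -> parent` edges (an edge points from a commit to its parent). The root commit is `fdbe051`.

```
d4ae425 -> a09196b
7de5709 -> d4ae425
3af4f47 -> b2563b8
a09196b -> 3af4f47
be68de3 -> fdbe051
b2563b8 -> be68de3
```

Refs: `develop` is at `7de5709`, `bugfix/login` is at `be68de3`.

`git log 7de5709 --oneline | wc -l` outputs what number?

Walking parent pointers from 7de5709: reachable set = {3af4f47, 7de5709, a09196b, b2563b8, be68de3, d4ae425, fdbe051}.
That is 7 commits.

7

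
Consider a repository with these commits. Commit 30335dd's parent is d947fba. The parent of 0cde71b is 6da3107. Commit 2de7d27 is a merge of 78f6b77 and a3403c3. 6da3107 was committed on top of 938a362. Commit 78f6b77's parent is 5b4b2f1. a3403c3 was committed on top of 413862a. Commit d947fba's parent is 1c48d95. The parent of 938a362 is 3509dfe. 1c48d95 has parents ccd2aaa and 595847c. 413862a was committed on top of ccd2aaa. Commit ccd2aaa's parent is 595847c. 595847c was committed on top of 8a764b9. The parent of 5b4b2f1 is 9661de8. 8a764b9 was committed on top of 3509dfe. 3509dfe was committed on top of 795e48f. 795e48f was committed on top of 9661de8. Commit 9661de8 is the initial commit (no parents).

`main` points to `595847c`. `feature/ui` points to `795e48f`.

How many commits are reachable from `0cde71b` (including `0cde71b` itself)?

Walking parent pointers from 0cde71b: reachable set = {0cde71b, 3509dfe, 6da3107, 795e48f, 938a362, 9661de8}.
That is 6 commits.

6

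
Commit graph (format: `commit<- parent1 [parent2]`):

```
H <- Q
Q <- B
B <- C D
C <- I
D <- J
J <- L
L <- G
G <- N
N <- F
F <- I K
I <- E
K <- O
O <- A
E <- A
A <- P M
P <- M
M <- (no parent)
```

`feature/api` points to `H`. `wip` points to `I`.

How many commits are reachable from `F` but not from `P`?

6

Reachable from F: {A, E, F, I, K, M, O, P}.
Reachable from P: {M, P}.
In F's history but not P's: {A, E, F, I, K, O} — 6 commits.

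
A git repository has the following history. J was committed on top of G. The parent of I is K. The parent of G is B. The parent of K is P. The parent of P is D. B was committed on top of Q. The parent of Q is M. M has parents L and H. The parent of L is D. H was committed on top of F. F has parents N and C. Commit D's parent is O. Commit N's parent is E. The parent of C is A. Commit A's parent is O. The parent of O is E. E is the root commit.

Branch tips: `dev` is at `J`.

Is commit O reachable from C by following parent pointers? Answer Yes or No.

Yes

Ancestors of C (commits reachable by following parents): {A, C, E, O}.
O is in that set, so it is an ancestor of C.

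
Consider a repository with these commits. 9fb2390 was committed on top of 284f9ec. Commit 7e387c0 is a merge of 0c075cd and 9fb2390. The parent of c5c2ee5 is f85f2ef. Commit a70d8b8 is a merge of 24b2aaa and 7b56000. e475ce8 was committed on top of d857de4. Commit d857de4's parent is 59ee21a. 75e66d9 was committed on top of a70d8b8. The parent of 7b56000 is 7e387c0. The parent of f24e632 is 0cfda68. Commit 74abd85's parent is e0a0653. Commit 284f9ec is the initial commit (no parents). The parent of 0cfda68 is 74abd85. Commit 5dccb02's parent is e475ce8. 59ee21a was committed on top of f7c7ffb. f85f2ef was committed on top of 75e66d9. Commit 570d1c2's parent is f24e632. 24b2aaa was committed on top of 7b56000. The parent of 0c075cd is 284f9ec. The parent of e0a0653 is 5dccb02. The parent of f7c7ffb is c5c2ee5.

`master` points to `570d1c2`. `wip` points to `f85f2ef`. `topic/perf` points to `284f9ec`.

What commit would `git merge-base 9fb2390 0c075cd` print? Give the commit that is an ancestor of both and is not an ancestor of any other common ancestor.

Ancestors of 9fb2390: {284f9ec, 9fb2390}.
Ancestors of 0c075cd: {0c075cd, 284f9ec}.
Common ancestors: {284f9ec}.
The only common ancestor is 284f9ec, so it is the merge base.

284f9ec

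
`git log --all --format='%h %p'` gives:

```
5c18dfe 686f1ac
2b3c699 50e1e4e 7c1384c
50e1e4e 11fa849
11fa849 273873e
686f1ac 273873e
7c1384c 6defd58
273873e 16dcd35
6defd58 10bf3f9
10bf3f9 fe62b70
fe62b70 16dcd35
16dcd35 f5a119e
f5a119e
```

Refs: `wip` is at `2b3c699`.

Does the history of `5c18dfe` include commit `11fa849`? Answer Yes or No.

Ancestors of 5c18dfe: {16dcd35, 273873e, 5c18dfe, 686f1ac, f5a119e}.
11fa849 is not in that set, so it is not an ancestor of 5c18dfe.

No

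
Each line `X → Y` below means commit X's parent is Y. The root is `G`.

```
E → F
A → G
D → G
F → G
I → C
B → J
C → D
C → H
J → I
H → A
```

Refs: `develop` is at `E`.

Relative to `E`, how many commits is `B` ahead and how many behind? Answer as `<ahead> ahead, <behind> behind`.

7 ahead, 2 behind

Reachable from B: {A, B, C, D, G, H, I, J}.
Reachable from E: {E, F, G}.
Only in B's history (ahead): {A, B, C, D, H, I, J} — 7.
Only in E's history (behind): {E, F} — 2.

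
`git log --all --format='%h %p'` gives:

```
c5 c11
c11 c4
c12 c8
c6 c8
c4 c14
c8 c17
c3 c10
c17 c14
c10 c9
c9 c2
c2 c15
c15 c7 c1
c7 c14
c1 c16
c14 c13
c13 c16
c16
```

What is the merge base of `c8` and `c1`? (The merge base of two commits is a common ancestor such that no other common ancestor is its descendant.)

c16

Ancestors of c8: {c13, c14, c16, c17, c8}.
Ancestors of c1: {c1, c16}.
Common ancestors: {c16}.
The only common ancestor is c16, so it is the merge base.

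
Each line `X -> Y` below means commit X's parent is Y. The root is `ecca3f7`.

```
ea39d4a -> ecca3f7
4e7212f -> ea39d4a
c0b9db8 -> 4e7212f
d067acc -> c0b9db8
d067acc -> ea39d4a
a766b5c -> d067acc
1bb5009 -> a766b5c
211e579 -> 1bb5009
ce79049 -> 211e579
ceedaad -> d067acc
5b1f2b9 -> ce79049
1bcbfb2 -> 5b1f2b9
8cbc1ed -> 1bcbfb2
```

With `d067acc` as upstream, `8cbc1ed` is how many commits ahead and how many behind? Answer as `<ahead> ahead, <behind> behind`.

Reachable from 8cbc1ed: {1bb5009, 1bcbfb2, 211e579, 4e7212f, 5b1f2b9, 8cbc1ed, a766b5c, c0b9db8, ce79049, d067acc, ea39d4a, ecca3f7}.
Reachable from d067acc: {4e7212f, c0b9db8, d067acc, ea39d4a, ecca3f7}.
Only in 8cbc1ed's history (ahead): {1bb5009, 1bcbfb2, 211e579, 5b1f2b9, 8cbc1ed, a766b5c, ce79049} — 7.
Only in d067acc's history (behind): {} — 0.

7 ahead, 0 behind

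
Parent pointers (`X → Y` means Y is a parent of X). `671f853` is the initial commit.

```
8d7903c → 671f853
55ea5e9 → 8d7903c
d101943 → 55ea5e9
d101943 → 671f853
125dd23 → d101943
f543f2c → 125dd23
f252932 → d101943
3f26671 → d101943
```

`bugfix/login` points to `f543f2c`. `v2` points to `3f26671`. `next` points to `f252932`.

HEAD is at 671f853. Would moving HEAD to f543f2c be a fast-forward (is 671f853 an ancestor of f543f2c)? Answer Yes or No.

Yes

A fast-forward from 671f853 to f543f2c is possible iff 671f853 is an ancestor of f543f2c.
Ancestors of f543f2c: {125dd23, 55ea5e9, 671f853, 8d7903c, d101943, f543f2c}.
671f853 is among them, so fast-forward is possible.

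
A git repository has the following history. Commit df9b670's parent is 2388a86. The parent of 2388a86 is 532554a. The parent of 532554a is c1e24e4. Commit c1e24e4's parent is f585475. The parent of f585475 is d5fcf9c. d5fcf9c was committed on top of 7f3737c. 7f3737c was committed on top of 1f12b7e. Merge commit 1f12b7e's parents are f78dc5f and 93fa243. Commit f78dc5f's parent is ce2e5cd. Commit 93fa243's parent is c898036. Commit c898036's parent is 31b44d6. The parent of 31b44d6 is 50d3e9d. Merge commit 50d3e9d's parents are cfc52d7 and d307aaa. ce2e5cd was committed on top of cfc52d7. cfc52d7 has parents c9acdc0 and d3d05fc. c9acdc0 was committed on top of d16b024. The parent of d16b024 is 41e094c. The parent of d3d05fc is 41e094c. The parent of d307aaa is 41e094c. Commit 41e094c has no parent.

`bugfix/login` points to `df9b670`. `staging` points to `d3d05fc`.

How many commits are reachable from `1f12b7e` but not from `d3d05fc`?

11

Reachable from 1f12b7e: {1f12b7e, 31b44d6, 41e094c, 50d3e9d, 93fa243, c898036, c9acdc0, ce2e5cd, cfc52d7, d16b024, d307aaa, d3d05fc, f78dc5f}.
Reachable from d3d05fc: {41e094c, d3d05fc}.
In 1f12b7e's history but not d3d05fc's: {1f12b7e, 31b44d6, 50d3e9d, 93fa243, c898036, c9acdc0, ce2e5cd, cfc52d7, d16b024, d307aaa, f78dc5f} — 11 commits.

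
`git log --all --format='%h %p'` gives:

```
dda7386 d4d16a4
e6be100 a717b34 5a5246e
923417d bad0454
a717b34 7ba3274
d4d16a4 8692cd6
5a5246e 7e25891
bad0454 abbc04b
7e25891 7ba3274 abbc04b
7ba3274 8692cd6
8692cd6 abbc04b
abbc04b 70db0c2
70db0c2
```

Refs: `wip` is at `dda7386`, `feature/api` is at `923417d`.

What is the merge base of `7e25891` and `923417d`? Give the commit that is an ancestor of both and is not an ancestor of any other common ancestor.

abbc04b

Ancestors of 7e25891: {70db0c2, 7ba3274, 7e25891, 8692cd6, abbc04b}.
Ancestors of 923417d: {70db0c2, 923417d, abbc04b, bad0454}.
Common ancestors: {70db0c2, abbc04b}.
Among these, abbc04b is not an ancestor of any other common ancestor — it is the merge base.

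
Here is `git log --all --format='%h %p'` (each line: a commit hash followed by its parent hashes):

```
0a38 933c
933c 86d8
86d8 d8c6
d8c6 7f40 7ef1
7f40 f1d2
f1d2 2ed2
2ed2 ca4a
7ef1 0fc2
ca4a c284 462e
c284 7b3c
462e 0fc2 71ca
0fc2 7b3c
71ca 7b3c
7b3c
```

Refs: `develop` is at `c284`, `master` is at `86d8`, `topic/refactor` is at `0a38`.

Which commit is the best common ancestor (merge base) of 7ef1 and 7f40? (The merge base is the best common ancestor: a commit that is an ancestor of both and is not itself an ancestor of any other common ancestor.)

Ancestors of 7ef1: {0fc2, 7b3c, 7ef1}.
Ancestors of 7f40: {0fc2, 2ed2, 462e, 71ca, 7b3c, 7f40, c284, ca4a, f1d2}.
Common ancestors: {0fc2, 7b3c}.
Among these, 0fc2 is not an ancestor of any other common ancestor — it is the merge base.

0fc2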